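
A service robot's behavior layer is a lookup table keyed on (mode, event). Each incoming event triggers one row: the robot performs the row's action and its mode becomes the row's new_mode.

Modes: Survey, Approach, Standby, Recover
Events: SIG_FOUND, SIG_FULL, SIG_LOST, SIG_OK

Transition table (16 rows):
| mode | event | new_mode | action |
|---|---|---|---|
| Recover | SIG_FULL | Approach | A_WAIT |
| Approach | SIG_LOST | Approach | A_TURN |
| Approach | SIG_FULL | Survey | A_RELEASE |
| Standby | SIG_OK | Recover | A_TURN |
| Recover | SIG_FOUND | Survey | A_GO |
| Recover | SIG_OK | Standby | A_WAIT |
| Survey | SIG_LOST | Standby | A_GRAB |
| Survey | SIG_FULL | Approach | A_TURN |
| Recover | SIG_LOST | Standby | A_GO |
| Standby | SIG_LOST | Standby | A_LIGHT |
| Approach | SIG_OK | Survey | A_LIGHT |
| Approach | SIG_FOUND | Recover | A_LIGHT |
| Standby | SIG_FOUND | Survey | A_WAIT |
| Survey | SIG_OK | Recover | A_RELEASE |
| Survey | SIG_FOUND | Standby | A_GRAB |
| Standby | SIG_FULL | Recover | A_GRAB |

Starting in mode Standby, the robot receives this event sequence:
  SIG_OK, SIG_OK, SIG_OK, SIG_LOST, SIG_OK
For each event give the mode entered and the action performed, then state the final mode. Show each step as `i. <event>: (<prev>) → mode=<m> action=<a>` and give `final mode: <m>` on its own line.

final mode: Recover

1. SIG_OK: (Standby) → mode=Recover action=A_TURN
2. SIG_OK: (Recover) → mode=Standby action=A_WAIT
3. SIG_OK: (Standby) → mode=Recover action=A_TURN
4. SIG_LOST: (Recover) → mode=Standby action=A_GO
5. SIG_OK: (Standby) → mode=Recover action=A_TURN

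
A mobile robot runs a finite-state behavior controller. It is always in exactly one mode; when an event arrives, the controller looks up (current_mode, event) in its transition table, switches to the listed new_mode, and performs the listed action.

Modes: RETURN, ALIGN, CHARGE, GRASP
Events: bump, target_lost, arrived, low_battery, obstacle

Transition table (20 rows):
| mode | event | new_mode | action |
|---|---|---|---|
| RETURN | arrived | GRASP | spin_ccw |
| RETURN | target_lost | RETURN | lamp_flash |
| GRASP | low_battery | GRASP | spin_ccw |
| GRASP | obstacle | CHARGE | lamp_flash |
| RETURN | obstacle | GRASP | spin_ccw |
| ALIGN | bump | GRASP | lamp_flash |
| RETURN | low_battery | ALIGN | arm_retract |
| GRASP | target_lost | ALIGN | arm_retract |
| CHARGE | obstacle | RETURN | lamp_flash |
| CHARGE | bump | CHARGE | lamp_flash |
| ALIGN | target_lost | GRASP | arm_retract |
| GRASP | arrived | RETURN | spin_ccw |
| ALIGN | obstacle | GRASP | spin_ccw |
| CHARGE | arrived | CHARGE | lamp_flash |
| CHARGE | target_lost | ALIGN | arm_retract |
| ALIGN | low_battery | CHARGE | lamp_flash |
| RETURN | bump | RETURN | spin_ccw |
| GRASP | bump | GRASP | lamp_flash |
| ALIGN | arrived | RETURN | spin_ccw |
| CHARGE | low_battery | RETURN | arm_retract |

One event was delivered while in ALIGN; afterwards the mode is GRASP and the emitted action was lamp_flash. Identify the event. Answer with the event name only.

bump

try bump: (ALIGN, bump) → (GRASP, lamp_flash)  ← matches
try target_lost: (ALIGN, target_lost) → (GRASP, arm_retract)
try arrived: (ALIGN, arrived) → (RETURN, spin_ccw)
try low_battery: (ALIGN, low_battery) → (CHARGE, lamp_flash)
try obstacle: (ALIGN, obstacle) → (GRASP, spin_ccw)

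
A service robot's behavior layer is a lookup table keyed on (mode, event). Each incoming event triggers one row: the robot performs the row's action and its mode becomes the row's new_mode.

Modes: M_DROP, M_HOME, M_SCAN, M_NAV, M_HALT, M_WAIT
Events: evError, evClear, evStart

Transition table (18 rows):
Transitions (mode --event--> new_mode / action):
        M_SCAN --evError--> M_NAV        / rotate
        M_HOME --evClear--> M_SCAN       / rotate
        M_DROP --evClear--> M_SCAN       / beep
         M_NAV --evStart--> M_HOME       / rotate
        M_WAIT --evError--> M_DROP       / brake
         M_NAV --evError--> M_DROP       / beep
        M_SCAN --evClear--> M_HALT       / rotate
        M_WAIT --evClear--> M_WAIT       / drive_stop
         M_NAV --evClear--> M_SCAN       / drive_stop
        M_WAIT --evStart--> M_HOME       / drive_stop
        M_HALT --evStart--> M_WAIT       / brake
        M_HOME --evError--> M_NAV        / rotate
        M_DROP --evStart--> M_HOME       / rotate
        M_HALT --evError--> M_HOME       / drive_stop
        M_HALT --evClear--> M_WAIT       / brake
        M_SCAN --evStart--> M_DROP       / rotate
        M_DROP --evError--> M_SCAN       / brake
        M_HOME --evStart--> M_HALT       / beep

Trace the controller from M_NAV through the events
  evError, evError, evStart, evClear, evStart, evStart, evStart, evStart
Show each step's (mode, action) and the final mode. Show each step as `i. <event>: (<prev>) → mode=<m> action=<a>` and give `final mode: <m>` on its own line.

1. evError: (M_NAV) → mode=M_DROP action=beep
2. evError: (M_DROP) → mode=M_SCAN action=brake
3. evStart: (M_SCAN) → mode=M_DROP action=rotate
4. evClear: (M_DROP) → mode=M_SCAN action=beep
5. evStart: (M_SCAN) → mode=M_DROP action=rotate
6. evStart: (M_DROP) → mode=M_HOME action=rotate
7. evStart: (M_HOME) → mode=M_HALT action=beep
8. evStart: (M_HALT) → mode=M_WAIT action=brake

final mode: M_WAIT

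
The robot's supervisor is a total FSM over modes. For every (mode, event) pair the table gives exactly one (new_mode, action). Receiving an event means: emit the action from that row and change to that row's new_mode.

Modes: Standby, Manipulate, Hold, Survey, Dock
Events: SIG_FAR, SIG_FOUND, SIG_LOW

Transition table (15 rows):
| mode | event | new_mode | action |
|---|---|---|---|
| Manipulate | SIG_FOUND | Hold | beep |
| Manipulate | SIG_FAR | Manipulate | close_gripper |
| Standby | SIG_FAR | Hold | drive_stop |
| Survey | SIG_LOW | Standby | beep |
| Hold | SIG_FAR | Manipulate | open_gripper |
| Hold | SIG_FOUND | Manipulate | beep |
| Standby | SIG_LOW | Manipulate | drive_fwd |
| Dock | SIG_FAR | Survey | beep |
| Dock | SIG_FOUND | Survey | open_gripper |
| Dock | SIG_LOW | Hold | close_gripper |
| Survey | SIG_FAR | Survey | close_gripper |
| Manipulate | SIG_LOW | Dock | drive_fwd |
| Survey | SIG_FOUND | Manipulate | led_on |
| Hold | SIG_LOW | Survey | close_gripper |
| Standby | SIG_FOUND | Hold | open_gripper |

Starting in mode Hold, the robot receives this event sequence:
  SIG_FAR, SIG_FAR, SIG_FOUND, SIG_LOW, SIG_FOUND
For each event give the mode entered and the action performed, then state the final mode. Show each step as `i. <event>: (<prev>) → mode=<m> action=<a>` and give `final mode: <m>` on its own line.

1. SIG_FAR: (Hold) → mode=Manipulate action=open_gripper
2. SIG_FAR: (Manipulate) → mode=Manipulate action=close_gripper
3. SIG_FOUND: (Manipulate) → mode=Hold action=beep
4. SIG_LOW: (Hold) → mode=Survey action=close_gripper
5. SIG_FOUND: (Survey) → mode=Manipulate action=led_on

final mode: Manipulate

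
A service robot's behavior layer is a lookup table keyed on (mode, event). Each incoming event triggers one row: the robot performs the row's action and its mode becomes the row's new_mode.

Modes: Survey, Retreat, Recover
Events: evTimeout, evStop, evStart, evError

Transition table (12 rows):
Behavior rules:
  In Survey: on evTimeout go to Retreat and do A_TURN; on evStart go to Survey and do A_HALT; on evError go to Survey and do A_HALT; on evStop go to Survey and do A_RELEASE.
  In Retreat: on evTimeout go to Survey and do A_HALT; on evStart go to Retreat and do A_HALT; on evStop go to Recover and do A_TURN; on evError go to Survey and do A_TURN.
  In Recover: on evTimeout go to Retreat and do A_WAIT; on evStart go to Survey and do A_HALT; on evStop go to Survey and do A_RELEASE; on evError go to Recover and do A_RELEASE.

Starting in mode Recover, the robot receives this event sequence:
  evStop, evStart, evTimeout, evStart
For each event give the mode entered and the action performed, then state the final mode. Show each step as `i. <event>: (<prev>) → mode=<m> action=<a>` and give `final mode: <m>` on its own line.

1. evStop: (Recover) → mode=Survey action=A_RELEASE
2. evStart: (Survey) → mode=Survey action=A_HALT
3. evTimeout: (Survey) → mode=Retreat action=A_TURN
4. evStart: (Retreat) → mode=Retreat action=A_HALT

final mode: Retreat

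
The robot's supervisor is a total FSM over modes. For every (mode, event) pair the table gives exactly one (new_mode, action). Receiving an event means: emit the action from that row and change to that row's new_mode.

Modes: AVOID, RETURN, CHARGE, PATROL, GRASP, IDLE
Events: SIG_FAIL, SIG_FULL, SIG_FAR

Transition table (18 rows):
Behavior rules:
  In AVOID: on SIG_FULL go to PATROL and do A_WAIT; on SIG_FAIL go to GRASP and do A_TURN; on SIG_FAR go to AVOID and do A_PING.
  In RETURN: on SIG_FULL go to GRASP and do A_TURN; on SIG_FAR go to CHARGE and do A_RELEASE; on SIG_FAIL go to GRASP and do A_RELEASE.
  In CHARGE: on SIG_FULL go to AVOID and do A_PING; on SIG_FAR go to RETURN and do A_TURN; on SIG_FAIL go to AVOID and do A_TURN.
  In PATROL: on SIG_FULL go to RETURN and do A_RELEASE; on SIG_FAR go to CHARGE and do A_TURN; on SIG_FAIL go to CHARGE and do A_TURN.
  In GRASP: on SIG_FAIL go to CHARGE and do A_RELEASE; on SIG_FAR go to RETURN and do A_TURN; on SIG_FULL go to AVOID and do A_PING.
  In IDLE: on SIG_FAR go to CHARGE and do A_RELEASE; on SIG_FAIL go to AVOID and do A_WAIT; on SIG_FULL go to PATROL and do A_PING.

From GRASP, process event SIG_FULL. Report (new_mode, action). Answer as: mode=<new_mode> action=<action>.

current mode = GRASP; filter table to that mode:
  (GRASP, SIG_FAIL) → (CHARGE, A_RELEASE)
  (GRASP, SIG_FAR) → (RETURN, A_TURN)
  (GRASP, SIG_FULL) → (AVOID, A_PING)  ← event matches
event = SIG_FULL selects (AVOID, A_PING)

mode=AVOID action=A_PING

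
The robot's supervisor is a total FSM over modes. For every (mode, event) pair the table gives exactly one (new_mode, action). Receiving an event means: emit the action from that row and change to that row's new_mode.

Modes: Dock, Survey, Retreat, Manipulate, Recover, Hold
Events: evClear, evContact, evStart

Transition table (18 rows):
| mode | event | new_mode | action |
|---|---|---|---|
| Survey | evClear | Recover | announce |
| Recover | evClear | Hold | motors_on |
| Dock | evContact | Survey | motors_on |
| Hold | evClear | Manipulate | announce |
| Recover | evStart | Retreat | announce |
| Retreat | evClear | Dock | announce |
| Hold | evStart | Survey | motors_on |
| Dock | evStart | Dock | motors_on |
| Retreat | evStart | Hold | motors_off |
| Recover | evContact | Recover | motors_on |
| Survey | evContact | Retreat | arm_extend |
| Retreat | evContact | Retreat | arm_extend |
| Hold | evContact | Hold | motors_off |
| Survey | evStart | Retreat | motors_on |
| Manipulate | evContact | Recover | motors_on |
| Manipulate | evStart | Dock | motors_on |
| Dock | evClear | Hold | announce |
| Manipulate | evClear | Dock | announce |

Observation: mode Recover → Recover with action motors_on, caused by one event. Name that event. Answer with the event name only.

evContact

try evClear: (Recover, evClear) → (Hold, motors_on)
try evContact: (Recover, evContact) → (Recover, motors_on)  ← matches
try evStart: (Recover, evStart) → (Retreat, announce)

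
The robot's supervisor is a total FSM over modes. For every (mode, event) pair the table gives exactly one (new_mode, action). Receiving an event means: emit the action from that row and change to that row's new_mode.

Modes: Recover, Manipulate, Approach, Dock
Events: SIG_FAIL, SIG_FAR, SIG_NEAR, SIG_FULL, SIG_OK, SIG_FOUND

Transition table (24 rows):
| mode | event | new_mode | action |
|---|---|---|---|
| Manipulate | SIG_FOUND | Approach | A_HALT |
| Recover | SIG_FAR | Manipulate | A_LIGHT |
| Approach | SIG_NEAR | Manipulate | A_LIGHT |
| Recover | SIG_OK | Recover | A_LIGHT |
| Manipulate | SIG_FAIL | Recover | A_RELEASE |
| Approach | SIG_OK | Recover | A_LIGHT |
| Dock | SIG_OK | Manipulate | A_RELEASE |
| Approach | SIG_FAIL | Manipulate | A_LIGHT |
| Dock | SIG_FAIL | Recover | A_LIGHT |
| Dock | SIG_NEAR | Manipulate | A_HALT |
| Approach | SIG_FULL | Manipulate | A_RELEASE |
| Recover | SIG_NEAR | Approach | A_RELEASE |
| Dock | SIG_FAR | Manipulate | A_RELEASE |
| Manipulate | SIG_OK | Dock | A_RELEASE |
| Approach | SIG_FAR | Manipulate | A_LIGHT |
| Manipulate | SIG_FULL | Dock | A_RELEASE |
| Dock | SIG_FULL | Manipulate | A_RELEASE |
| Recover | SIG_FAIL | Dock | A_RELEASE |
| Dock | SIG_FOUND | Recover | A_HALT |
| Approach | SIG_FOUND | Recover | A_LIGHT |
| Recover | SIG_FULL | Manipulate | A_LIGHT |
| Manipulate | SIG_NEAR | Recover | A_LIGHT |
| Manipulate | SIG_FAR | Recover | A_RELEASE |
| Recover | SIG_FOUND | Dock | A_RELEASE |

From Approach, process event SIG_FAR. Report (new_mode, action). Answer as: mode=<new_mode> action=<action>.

current mode = Approach; filter table to that mode:
  (Approach, SIG_NEAR) → (Manipulate, A_LIGHT)
  (Approach, SIG_OK) → (Recover, A_LIGHT)
  (Approach, SIG_FAIL) → (Manipulate, A_LIGHT)
  (Approach, SIG_FULL) → (Manipulate, A_RELEASE)
  (Approach, SIG_FAR) → (Manipulate, A_LIGHT)  ← event matches
  (Approach, SIG_FOUND) → (Recover, A_LIGHT)
event = SIG_FAR selects (Manipulate, A_LIGHT)

mode=Manipulate action=A_LIGHT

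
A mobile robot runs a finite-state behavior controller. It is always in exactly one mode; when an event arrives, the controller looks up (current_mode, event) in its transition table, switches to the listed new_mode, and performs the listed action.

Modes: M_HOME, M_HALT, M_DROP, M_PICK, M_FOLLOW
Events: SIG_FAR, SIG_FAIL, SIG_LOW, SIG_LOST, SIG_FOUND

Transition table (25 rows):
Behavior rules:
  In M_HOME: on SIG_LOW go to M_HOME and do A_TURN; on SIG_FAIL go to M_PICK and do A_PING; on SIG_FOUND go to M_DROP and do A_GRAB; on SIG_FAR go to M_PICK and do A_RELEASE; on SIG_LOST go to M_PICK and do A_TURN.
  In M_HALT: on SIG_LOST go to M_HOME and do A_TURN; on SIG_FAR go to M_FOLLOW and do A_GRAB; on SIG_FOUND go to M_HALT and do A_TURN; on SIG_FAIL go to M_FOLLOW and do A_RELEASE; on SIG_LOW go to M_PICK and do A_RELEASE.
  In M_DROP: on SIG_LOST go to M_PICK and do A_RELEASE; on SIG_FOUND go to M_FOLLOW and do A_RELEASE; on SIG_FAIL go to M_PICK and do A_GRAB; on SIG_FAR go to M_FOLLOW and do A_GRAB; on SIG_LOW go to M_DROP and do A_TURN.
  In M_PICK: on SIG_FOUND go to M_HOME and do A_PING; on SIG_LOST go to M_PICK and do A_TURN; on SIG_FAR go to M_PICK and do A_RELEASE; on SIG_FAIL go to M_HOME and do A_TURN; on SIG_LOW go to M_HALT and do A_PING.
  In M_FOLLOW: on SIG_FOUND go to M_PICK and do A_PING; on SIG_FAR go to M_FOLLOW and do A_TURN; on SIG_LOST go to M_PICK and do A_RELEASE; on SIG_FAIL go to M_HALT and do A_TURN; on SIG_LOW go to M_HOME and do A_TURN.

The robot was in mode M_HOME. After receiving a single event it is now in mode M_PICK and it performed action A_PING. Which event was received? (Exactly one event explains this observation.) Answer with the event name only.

try SIG_FAR: (M_HOME, SIG_FAR) → (M_PICK, A_RELEASE)
try SIG_FAIL: (M_HOME, SIG_FAIL) → (M_PICK, A_PING)  ← matches
try SIG_LOW: (M_HOME, SIG_LOW) → (M_HOME, A_TURN)
try SIG_LOST: (M_HOME, SIG_LOST) → (M_PICK, A_TURN)
try SIG_FOUND: (M_HOME, SIG_FOUND) → (M_DROP, A_GRAB)

SIG_FAIL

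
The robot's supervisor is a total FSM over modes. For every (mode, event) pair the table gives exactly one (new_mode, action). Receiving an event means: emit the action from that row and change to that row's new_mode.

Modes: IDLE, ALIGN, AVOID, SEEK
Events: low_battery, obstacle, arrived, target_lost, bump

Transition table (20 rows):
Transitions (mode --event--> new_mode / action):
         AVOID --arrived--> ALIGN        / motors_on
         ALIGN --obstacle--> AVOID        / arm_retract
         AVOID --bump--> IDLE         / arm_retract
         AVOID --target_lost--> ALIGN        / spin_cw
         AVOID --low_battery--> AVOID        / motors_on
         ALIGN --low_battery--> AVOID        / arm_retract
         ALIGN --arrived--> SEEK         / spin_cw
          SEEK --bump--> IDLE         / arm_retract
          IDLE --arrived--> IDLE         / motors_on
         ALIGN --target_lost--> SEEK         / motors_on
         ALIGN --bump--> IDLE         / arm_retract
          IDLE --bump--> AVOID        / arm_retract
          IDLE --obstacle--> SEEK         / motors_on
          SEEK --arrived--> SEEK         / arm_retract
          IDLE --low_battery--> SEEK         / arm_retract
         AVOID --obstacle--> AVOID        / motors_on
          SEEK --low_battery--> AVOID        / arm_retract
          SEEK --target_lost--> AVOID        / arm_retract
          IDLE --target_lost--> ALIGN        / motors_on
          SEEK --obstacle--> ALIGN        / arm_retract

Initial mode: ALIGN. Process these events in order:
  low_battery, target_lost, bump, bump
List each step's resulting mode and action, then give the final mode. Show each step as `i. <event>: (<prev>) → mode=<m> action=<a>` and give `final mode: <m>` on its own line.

final mode: AVOID

1. low_battery: (ALIGN) → mode=AVOID action=arm_retract
2. target_lost: (AVOID) → mode=ALIGN action=spin_cw
3. bump: (ALIGN) → mode=IDLE action=arm_retract
4. bump: (IDLE) → mode=AVOID action=arm_retract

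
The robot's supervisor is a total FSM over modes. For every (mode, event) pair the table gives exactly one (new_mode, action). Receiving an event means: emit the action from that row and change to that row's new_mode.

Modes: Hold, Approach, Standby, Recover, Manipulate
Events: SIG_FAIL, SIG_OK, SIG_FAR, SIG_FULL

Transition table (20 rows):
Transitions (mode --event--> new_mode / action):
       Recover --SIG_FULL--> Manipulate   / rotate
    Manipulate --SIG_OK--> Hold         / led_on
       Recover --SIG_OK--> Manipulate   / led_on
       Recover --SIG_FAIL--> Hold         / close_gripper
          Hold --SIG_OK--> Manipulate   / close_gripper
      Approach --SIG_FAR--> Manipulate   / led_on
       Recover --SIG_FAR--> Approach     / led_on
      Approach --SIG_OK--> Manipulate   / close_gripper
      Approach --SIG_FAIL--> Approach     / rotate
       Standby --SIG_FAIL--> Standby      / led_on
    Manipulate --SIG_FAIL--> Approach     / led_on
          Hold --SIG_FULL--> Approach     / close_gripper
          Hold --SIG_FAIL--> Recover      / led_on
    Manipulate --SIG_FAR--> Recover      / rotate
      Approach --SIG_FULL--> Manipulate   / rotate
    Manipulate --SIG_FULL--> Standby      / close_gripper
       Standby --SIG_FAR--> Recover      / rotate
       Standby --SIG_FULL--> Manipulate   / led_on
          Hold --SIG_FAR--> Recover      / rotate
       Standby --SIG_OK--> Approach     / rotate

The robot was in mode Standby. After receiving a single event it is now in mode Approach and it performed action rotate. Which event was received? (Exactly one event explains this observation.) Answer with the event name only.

SIG_OK

try SIG_FAIL: (Standby, SIG_FAIL) → (Standby, led_on)
try SIG_OK: (Standby, SIG_OK) → (Approach, rotate)  ← matches
try SIG_FAR: (Standby, SIG_FAR) → (Recover, rotate)
try SIG_FULL: (Standby, SIG_FULL) → (Manipulate, led_on)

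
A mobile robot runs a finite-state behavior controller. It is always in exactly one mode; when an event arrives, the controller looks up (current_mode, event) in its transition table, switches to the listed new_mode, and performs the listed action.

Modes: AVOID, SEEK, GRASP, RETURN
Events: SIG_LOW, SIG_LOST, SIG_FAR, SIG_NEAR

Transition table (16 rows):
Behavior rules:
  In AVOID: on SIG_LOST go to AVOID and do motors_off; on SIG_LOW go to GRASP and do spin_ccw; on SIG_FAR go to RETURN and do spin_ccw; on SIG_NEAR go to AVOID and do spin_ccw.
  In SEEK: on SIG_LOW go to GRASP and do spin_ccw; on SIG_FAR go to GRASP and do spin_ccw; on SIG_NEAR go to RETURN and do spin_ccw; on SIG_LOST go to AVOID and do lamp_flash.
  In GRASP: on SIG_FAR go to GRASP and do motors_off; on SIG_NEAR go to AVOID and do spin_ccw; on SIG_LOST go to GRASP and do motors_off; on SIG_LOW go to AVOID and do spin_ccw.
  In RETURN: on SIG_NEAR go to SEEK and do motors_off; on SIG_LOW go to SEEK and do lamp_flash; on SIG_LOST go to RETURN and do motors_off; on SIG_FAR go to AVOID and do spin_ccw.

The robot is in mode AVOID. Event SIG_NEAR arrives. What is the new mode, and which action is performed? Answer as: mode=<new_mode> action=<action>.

current mode = AVOID; filter table to that mode:
  (AVOID, SIG_LOST) → (AVOID, motors_off)
  (AVOID, SIG_LOW) → (GRASP, spin_ccw)
  (AVOID, SIG_FAR) → (RETURN, spin_ccw)
  (AVOID, SIG_NEAR) → (AVOID, spin_ccw)  ← event matches
event = SIG_NEAR selects (AVOID, spin_ccw)

mode=AVOID action=spin_ccw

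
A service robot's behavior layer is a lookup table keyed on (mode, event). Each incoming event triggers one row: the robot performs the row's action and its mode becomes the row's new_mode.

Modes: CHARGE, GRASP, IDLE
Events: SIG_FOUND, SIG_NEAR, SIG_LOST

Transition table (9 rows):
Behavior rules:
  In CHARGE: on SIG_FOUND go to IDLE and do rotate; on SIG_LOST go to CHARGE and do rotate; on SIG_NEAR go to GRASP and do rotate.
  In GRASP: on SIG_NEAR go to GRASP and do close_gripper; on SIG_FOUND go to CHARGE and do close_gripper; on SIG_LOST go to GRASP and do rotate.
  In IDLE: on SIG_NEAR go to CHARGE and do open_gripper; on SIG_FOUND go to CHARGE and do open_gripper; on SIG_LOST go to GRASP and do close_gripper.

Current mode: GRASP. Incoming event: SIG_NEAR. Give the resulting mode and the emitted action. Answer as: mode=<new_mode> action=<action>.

mode=GRASP action=close_gripper

current mode = GRASP; filter table to that mode:
  (GRASP, SIG_NEAR) → (GRASP, close_gripper)  ← event matches
  (GRASP, SIG_FOUND) → (CHARGE, close_gripper)
  (GRASP, SIG_LOST) → (GRASP, rotate)
event = SIG_NEAR selects (GRASP, close_gripper)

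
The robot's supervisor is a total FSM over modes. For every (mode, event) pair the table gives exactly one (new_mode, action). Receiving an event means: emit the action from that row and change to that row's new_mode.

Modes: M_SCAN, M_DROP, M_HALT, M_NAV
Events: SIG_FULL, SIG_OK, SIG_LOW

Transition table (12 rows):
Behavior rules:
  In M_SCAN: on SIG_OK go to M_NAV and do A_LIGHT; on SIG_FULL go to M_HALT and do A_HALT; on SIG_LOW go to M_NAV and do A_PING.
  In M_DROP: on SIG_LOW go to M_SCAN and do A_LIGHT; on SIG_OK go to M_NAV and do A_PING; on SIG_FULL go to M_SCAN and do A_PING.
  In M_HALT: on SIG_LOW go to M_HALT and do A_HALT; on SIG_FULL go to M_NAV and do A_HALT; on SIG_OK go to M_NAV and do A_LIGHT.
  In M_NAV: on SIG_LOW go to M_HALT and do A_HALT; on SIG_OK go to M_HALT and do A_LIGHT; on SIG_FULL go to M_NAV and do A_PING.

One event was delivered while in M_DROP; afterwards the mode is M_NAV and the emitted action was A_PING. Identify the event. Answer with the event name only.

SIG_OK

try SIG_FULL: (M_DROP, SIG_FULL) → (M_SCAN, A_PING)
try SIG_OK: (M_DROP, SIG_OK) → (M_NAV, A_PING)  ← matches
try SIG_LOW: (M_DROP, SIG_LOW) → (M_SCAN, A_LIGHT)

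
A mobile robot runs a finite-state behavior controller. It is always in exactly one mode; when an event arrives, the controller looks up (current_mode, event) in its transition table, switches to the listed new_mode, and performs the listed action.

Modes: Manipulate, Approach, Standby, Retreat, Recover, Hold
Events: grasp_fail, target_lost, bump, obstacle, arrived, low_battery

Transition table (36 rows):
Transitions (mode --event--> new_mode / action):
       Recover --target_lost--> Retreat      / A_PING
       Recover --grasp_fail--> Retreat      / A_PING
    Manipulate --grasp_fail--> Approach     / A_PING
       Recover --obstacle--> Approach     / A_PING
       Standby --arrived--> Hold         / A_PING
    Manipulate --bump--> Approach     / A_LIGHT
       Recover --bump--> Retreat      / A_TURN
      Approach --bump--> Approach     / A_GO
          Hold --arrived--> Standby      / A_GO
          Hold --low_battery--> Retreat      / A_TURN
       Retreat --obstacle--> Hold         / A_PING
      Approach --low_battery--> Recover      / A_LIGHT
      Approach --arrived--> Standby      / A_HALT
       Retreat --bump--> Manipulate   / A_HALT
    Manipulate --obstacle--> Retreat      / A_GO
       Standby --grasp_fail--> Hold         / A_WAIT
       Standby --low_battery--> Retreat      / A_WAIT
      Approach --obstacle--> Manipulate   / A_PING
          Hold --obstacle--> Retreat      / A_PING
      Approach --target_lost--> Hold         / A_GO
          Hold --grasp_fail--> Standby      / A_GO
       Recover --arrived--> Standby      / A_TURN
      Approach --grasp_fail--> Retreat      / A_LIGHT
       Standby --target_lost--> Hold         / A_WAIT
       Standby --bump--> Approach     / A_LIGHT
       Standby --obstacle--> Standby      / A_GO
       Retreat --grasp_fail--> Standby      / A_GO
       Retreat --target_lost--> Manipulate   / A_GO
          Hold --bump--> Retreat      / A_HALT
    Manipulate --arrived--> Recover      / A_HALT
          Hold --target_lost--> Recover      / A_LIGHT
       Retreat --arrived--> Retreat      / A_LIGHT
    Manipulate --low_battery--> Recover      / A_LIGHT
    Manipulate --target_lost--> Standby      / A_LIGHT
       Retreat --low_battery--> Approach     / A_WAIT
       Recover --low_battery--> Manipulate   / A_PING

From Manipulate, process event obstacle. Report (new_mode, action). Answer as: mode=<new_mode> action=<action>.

current mode = Manipulate; filter table to that mode:
  (Manipulate, grasp_fail) → (Approach, A_PING)
  (Manipulate, bump) → (Approach, A_LIGHT)
  (Manipulate, obstacle) → (Retreat, A_GO)  ← event matches
  (Manipulate, arrived) → (Recover, A_HALT)
  (Manipulate, low_battery) → (Recover, A_LIGHT)
  (Manipulate, target_lost) → (Standby, A_LIGHT)
event = obstacle selects (Retreat, A_GO)

mode=Retreat action=A_GO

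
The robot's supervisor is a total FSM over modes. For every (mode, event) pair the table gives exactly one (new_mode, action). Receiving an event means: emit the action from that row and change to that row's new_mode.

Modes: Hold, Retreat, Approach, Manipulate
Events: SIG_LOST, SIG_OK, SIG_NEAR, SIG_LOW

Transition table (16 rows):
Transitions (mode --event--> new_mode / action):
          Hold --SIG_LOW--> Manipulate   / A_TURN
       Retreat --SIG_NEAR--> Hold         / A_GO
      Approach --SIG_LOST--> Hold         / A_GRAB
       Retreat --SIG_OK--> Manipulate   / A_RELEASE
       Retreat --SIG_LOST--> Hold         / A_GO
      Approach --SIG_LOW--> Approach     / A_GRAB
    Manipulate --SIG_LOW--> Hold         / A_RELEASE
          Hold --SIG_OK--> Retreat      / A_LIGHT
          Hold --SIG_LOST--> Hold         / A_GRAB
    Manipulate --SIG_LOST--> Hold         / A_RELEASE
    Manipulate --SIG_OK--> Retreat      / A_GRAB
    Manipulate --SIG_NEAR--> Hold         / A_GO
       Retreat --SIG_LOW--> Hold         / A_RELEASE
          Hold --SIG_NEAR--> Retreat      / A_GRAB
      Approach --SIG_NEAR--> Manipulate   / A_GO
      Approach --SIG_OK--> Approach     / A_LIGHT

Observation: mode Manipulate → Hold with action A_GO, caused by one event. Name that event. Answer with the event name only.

SIG_NEAR

try SIG_LOST: (Manipulate, SIG_LOST) → (Hold, A_RELEASE)
try SIG_OK: (Manipulate, SIG_OK) → (Retreat, A_GRAB)
try SIG_NEAR: (Manipulate, SIG_NEAR) → (Hold, A_GO)  ← matches
try SIG_LOW: (Manipulate, SIG_LOW) → (Hold, A_RELEASE)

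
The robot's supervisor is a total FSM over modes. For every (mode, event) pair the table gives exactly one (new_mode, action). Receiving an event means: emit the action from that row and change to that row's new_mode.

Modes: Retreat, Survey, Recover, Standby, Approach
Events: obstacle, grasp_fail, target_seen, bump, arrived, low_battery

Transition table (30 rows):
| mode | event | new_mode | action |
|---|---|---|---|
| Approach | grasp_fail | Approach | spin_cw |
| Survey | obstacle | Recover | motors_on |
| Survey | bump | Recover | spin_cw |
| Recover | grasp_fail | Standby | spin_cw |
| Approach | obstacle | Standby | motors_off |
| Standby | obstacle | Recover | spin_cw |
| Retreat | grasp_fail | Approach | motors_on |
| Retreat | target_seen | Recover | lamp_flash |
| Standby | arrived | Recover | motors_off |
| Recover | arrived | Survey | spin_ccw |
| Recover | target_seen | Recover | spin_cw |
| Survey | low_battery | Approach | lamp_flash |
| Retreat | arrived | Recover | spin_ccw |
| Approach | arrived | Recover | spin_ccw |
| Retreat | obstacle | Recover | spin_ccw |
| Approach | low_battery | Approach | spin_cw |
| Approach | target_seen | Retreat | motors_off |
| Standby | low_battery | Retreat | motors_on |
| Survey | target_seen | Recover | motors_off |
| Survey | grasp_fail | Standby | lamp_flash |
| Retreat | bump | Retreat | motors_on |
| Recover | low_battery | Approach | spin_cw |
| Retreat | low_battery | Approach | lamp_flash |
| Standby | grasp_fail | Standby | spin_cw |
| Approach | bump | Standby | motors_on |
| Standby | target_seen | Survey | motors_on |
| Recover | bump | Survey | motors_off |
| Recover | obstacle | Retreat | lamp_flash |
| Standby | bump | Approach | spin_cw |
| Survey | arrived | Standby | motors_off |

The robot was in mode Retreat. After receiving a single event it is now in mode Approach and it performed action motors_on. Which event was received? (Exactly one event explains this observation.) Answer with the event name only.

try obstacle: (Retreat, obstacle) → (Recover, spin_ccw)
try grasp_fail: (Retreat, grasp_fail) → (Approach, motors_on)  ← matches
try target_seen: (Retreat, target_seen) → (Recover, lamp_flash)
try bump: (Retreat, bump) → (Retreat, motors_on)
try arrived: (Retreat, arrived) → (Recover, spin_ccw)
try low_battery: (Retreat, low_battery) → (Approach, lamp_flash)

grasp_fail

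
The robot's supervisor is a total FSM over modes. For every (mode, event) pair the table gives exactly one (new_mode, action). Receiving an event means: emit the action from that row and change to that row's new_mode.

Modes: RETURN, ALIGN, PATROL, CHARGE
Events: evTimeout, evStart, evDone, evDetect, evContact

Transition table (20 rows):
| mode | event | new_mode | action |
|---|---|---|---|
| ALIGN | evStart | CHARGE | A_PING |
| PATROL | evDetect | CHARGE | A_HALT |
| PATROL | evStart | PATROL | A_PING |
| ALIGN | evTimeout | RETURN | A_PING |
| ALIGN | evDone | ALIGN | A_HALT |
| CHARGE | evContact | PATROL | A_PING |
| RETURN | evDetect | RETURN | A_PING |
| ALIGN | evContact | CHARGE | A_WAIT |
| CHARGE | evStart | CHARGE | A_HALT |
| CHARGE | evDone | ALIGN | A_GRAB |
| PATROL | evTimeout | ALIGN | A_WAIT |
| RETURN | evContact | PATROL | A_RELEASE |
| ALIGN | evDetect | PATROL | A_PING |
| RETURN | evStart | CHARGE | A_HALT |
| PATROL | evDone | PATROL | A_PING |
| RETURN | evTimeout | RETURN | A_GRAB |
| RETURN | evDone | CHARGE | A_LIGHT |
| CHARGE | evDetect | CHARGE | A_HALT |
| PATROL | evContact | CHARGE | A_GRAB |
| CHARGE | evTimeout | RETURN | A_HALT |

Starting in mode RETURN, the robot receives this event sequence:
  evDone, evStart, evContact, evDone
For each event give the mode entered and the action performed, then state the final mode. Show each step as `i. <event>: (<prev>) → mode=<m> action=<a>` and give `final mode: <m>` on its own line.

1. evDone: (RETURN) → mode=CHARGE action=A_LIGHT
2. evStart: (CHARGE) → mode=CHARGE action=A_HALT
3. evContact: (CHARGE) → mode=PATROL action=A_PING
4. evDone: (PATROL) → mode=PATROL action=A_PING

final mode: PATROL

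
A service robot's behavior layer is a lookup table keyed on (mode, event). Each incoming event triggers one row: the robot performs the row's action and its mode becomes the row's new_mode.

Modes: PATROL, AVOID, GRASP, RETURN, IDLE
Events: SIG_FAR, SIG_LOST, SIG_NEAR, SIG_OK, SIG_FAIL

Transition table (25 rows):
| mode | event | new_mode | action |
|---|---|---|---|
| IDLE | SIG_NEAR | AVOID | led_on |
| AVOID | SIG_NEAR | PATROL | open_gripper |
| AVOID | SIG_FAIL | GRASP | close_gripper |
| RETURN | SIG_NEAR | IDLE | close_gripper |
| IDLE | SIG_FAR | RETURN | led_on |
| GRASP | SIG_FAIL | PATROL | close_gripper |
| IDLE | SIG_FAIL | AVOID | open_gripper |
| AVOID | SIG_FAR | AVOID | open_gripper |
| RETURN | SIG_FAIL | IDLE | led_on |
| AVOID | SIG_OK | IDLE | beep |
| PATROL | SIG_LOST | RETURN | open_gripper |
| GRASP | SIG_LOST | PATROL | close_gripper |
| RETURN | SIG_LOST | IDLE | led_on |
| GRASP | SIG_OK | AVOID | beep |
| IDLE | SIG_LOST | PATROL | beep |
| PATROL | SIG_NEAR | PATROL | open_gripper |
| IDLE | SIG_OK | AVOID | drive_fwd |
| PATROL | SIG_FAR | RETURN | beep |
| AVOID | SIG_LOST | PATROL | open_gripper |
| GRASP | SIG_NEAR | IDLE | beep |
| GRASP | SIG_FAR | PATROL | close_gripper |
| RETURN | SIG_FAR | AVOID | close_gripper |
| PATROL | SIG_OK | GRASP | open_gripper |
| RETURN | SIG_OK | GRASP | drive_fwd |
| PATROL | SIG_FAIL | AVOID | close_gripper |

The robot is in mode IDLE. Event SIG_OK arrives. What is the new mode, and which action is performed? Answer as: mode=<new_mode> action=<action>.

current mode = IDLE; filter table to that mode:
  (IDLE, SIG_NEAR) → (AVOID, led_on)
  (IDLE, SIG_FAR) → (RETURN, led_on)
  (IDLE, SIG_FAIL) → (AVOID, open_gripper)
  (IDLE, SIG_LOST) → (PATROL, beep)
  (IDLE, SIG_OK) → (AVOID, drive_fwd)  ← event matches
event = SIG_OK selects (AVOID, drive_fwd)

mode=AVOID action=drive_fwd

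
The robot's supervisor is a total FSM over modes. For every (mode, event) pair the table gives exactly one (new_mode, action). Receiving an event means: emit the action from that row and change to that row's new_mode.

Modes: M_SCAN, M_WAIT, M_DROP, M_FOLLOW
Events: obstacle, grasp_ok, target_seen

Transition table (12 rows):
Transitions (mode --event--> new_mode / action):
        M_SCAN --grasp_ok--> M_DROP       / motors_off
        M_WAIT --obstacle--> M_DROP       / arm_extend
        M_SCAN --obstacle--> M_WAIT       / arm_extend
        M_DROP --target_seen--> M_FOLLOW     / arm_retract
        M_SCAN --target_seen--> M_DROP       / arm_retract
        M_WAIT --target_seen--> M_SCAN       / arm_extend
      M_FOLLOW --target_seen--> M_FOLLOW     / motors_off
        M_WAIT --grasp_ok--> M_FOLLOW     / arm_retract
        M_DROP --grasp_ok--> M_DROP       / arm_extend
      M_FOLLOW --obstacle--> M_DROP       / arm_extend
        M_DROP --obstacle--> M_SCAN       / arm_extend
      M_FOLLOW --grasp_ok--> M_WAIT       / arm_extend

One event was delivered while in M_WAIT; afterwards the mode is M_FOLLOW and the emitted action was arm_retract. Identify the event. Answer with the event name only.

grasp_ok

try obstacle: (M_WAIT, obstacle) → (M_DROP, arm_extend)
try grasp_ok: (M_WAIT, grasp_ok) → (M_FOLLOW, arm_retract)  ← matches
try target_seen: (M_WAIT, target_seen) → (M_SCAN, arm_extend)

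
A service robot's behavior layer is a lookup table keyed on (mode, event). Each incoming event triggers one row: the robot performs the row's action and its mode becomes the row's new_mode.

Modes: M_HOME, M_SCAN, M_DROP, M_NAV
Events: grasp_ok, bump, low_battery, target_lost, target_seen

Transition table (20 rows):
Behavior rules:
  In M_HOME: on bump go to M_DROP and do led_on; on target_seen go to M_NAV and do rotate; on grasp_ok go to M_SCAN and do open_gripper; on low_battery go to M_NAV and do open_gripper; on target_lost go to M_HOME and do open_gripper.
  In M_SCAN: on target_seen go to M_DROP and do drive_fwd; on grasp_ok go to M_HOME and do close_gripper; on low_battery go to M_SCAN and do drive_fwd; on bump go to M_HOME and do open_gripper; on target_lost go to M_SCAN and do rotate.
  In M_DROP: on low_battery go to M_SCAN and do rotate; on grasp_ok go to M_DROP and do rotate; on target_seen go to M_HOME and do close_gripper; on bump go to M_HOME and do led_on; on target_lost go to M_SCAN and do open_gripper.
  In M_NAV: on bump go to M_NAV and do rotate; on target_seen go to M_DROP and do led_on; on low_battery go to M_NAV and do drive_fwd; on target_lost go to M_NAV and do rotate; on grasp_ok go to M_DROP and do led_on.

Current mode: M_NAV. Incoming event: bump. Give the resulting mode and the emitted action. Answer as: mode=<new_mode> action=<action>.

mode=M_NAV action=rotate

current mode = M_NAV; filter table to that mode:
  (M_NAV, bump) → (M_NAV, rotate)  ← event matches
  (M_NAV, target_seen) → (M_DROP, led_on)
  (M_NAV, low_battery) → (M_NAV, drive_fwd)
  (M_NAV, target_lost) → (M_NAV, rotate)
  (M_NAV, grasp_ok) → (M_DROP, led_on)
event = bump selects (M_NAV, rotate)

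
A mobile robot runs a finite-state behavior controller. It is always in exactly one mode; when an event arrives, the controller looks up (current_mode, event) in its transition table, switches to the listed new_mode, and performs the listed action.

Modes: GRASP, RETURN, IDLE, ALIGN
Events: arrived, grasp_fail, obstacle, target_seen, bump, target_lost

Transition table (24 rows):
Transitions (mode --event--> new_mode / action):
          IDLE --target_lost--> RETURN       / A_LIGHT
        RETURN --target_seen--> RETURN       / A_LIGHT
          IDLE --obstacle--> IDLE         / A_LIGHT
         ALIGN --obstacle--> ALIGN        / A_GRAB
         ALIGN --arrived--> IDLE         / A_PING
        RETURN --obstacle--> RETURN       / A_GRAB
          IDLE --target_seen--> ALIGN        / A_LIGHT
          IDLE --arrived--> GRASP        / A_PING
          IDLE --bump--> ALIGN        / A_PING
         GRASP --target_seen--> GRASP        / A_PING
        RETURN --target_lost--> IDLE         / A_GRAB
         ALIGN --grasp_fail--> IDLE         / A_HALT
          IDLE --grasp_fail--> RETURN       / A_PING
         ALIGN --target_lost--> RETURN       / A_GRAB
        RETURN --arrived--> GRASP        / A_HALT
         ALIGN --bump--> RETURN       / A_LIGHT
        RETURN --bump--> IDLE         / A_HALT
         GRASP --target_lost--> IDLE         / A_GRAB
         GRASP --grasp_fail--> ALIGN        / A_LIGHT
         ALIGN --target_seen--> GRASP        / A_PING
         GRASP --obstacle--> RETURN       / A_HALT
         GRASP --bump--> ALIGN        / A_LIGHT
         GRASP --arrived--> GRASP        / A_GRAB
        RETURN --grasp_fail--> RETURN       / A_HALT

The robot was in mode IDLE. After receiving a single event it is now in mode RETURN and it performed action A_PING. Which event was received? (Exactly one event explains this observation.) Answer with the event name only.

grasp_fail

try arrived: (IDLE, arrived) → (GRASP, A_PING)
try grasp_fail: (IDLE, grasp_fail) → (RETURN, A_PING)  ← matches
try obstacle: (IDLE, obstacle) → (IDLE, A_LIGHT)
try target_seen: (IDLE, target_seen) → (ALIGN, A_LIGHT)
try bump: (IDLE, bump) → (ALIGN, A_PING)
try target_lost: (IDLE, target_lost) → (RETURN, A_LIGHT)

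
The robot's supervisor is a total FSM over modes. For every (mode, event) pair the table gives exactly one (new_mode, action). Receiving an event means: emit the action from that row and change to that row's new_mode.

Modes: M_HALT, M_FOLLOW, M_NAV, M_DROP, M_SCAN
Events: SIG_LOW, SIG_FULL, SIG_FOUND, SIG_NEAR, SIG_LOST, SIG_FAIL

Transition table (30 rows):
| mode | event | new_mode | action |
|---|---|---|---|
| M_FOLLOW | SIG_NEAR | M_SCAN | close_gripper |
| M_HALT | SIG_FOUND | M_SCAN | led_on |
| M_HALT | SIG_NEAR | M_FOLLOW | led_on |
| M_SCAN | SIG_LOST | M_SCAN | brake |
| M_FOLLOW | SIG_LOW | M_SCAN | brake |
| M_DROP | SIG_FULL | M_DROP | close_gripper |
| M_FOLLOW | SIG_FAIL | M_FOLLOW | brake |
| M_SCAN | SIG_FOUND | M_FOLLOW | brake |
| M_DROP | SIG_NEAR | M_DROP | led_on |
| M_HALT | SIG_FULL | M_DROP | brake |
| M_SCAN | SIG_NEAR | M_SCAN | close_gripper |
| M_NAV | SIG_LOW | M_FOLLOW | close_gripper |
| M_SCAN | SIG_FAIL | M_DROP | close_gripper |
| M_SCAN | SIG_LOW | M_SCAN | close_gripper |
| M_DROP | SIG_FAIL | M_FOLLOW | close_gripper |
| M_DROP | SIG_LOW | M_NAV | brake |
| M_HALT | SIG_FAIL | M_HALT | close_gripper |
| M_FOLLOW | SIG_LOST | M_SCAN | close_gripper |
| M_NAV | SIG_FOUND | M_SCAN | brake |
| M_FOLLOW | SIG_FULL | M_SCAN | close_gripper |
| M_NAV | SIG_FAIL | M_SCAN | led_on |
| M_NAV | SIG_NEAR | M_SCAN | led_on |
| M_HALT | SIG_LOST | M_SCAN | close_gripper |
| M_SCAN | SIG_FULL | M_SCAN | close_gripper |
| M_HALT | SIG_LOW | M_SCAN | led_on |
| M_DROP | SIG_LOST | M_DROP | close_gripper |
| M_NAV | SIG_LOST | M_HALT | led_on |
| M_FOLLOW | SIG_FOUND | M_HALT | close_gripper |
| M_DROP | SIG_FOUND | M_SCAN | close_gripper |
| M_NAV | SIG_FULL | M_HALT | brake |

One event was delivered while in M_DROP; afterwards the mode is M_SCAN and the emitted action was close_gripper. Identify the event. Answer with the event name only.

SIG_FOUND

try SIG_LOW: (M_DROP, SIG_LOW) → (M_NAV, brake)
try SIG_FULL: (M_DROP, SIG_FULL) → (M_DROP, close_gripper)
try SIG_FOUND: (M_DROP, SIG_FOUND) → (M_SCAN, close_gripper)  ← matches
try SIG_NEAR: (M_DROP, SIG_NEAR) → (M_DROP, led_on)
try SIG_LOST: (M_DROP, SIG_LOST) → (M_DROP, close_gripper)
try SIG_FAIL: (M_DROP, SIG_FAIL) → (M_FOLLOW, close_gripper)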